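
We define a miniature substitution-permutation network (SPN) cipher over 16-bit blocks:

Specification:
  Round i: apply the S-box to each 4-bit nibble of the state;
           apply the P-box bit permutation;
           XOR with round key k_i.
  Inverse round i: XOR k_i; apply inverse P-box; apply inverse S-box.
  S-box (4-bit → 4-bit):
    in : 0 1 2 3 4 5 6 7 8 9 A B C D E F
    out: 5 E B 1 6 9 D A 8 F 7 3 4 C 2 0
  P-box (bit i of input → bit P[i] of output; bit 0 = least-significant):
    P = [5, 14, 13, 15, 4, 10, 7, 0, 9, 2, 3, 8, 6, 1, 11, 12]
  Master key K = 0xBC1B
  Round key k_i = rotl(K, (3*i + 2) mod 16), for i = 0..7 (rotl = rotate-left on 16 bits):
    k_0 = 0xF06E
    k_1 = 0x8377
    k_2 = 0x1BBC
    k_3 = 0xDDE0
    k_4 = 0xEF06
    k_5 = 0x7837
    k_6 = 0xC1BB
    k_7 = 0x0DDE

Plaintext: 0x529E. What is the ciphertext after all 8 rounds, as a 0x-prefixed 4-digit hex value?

s_0 = plaintext = 0x529E
s_1 = Round(s_0, k_0) = 0xA7BB
s_2 = Round(s_1, k_1) = 0xCE01
s_3 = Round(s_2, k_2) = 0xF328
s_4 = Round(s_3, k_3) = 0x5BF1
s_5 = Round(s_4, k_4) = 0x1D42
s_6 = Round(s_5, k_5) = 0xA59D
s_7 = Round(s_6, k_6) = 0x6E68
s_8 = Round(s_7, k_7) = 0x950B

0x950B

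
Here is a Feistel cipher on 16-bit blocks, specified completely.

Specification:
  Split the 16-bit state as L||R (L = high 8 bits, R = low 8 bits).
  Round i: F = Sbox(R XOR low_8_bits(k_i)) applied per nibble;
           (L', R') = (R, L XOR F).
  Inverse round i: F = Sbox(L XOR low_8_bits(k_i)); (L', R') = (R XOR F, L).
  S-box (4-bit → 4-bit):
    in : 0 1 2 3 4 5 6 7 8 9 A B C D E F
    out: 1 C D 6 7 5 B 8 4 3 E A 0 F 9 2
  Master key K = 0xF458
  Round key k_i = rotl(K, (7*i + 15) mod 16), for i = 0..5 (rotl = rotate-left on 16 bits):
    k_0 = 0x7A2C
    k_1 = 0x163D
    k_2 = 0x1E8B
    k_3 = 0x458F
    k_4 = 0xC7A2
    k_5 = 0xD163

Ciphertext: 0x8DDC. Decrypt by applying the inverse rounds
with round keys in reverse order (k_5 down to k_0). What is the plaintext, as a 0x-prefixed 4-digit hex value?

0x4368

s_0 = ciphertext = 0x8DDC
s_1 = InvRound(s_0, k_5) = 0x458D
s_2 = InvRound(s_1, k_4) = 0x1545
s_3 = InvRound(s_2, k_3) = 0x7B15
s_4 = InvRound(s_3, k_2) = 0x347B
s_5 = InvRound(s_4, k_1) = 0x6834
s_6 = InvRound(s_5, k_0) = 0x4368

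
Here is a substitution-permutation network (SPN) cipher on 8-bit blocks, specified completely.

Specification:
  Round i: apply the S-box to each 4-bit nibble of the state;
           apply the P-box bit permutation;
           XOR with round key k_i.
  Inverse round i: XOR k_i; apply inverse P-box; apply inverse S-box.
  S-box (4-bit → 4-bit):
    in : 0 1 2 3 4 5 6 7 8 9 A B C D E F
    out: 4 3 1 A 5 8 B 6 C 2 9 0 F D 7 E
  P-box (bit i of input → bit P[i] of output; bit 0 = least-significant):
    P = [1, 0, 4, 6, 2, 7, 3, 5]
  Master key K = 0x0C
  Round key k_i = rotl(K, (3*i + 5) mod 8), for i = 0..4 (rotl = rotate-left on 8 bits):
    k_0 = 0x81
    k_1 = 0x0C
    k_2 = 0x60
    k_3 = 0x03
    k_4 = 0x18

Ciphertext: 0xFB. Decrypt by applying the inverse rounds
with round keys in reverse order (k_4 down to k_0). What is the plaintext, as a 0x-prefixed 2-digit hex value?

s_0 = ciphertext = 0xFB
s_1 = InvRound(s_0, k_4) = 0x36
s_2 = InvRound(s_1, k_3) = 0xA7
s_3 = InvRound(s_2, k_2) = 0x16
s_4 = InvRound(s_3, k_1) = 0x04
s_5 = InvRound(s_4, k_0) = 0x19

0x19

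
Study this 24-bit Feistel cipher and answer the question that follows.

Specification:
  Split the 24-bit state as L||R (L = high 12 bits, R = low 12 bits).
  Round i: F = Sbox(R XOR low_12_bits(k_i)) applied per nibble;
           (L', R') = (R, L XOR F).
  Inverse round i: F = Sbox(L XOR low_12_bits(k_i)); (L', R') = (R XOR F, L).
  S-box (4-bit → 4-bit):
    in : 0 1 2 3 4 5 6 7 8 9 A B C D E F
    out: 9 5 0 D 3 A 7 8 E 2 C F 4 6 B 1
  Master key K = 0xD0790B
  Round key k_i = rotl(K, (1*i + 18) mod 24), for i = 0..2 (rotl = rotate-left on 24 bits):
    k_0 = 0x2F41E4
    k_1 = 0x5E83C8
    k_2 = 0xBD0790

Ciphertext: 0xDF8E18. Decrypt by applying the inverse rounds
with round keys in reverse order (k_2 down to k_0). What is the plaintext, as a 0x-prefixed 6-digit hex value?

0x00E833

s_0 = ciphertext = 0xDF8E18
s_1 = InvRound(s_0, k_2) = 0x266DF8
s_2 = InvRound(s_1, k_1) = 0x833266
s_3 = InvRound(s_2, k_0) = 0x00E833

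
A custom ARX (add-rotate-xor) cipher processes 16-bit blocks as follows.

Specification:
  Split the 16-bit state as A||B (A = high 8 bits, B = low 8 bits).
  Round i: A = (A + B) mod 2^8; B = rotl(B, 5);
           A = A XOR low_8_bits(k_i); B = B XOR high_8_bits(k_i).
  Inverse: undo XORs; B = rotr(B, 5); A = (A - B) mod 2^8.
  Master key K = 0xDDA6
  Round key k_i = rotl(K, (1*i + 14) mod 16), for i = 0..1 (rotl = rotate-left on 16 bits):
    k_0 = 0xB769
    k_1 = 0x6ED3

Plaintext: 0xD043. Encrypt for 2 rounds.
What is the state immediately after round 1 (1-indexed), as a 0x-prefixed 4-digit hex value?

0x7ADF

s_0 = plaintext = 0xD043
s_1 = Round(s_0, k_0) = 0x7ADF
s_2 = Round(s_1, k_1) = 0x8A95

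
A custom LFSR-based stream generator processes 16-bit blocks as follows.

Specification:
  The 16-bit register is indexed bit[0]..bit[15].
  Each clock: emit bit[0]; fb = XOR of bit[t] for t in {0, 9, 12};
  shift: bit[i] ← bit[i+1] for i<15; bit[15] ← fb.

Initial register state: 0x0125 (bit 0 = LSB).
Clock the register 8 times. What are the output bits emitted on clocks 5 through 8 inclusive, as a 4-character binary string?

0100

reg_0 = 0x0125
clock 1: out=1, reg = 0x8092
clock 2: out=0, reg = 0x4049
clock 3: out=1, reg = 0xA024
clock 4: out=0, reg = 0x5012
clock 5: out=0, reg = 0xA809
clock 6: out=1, reg = 0xD404
clock 7: out=0, reg = 0xEA02
clock 8: out=0, reg = 0xF501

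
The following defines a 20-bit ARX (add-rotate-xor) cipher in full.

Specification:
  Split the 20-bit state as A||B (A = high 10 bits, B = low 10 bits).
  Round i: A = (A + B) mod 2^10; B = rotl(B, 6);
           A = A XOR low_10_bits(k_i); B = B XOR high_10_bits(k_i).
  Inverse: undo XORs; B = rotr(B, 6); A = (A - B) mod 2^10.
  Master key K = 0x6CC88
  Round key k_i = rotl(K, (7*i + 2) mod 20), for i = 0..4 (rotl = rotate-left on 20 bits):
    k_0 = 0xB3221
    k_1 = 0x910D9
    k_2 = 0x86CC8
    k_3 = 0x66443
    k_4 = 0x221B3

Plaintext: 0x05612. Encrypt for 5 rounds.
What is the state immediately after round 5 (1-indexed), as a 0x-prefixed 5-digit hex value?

0x030F7

s_0 = plaintext = 0x05612
s_1 = Round(s_0, k_0) = 0x01A6D
s_2 = Round(s_1, k_1) = 0xAA922
s_3 = Round(s_2, k_2) = 0xC1289
s_4 = Round(s_3, k_3) = 0x73BF1
s_5 = Round(s_4, k_4) = 0x030F7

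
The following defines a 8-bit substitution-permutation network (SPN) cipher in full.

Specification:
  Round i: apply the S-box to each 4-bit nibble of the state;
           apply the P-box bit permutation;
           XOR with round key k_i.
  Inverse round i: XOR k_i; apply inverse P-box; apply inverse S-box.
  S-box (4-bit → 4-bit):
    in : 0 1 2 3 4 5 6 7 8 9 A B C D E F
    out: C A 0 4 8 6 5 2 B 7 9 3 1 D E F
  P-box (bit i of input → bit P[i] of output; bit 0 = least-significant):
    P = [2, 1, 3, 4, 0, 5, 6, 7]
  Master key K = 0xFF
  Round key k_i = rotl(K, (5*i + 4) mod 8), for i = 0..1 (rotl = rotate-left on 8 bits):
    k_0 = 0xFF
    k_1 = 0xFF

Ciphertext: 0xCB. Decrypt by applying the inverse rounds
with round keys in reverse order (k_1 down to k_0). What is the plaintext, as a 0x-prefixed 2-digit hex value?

0xAC

s_0 = ciphertext = 0xCB
s_1 = InvRound(s_0, k_1) = 0x7A
s_2 = InvRound(s_1, k_0) = 0xAC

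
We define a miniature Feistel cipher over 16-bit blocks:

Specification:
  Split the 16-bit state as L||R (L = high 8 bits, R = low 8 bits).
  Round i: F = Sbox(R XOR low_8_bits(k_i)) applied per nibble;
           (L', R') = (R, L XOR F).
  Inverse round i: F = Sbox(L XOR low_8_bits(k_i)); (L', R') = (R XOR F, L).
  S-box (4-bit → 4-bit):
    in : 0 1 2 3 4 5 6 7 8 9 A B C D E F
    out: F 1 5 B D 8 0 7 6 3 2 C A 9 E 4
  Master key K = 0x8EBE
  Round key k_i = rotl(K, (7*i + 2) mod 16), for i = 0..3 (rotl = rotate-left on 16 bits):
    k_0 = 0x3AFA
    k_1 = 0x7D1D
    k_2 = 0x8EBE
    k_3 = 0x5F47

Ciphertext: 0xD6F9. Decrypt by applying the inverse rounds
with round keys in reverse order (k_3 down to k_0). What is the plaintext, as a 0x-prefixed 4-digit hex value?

0xE804

s_0 = ciphertext = 0xD6F9
s_1 = InvRound(s_0, k_3) = 0xC8D6
s_2 = InvRound(s_1, k_2) = 0xA6C8
s_3 = InvRound(s_2, k_1) = 0x04A6
s_4 = InvRound(s_3, k_0) = 0xE804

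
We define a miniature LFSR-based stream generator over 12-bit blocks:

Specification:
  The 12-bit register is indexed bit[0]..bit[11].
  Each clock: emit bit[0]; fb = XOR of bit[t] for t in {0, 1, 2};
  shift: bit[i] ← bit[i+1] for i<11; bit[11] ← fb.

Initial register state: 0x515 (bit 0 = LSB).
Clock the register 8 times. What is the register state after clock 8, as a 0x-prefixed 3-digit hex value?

reg_0 = 0x515
clock 1: out=1, reg = 0x28A
clock 2: out=0, reg = 0x945
clock 3: out=1, reg = 0x4A2
clock 4: out=0, reg = 0xA51
clock 5: out=1, reg = 0xD28
clock 6: out=0, reg = 0x694
clock 7: out=0, reg = 0xB4A
clock 8: out=0, reg = 0xDA5

0xDA5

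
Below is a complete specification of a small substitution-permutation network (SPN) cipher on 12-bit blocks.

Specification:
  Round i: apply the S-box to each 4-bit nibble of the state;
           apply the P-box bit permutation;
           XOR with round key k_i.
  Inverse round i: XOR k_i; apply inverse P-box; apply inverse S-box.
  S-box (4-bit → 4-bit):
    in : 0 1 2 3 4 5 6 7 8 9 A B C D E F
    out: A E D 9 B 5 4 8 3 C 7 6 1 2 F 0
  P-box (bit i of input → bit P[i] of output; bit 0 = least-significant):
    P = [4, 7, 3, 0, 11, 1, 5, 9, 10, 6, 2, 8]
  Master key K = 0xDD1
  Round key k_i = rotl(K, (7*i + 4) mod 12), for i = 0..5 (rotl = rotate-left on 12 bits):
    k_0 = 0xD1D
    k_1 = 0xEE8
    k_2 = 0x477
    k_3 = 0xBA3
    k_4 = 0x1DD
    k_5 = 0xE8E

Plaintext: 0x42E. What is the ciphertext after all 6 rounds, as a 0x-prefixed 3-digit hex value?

s_0 = plaintext = 0x42E
s_1 = Round(s_0, k_0) = 0x2E4
s_2 = Round(s_1, k_1) = 0x15F
s_3 = Round(s_2, k_2) = 0xD13
s_4 = Round(s_3, k_3) = 0x9D0
s_5 = Round(s_4, k_4) = 0x05A
s_6 = Round(s_5, k_5) = 0x776

0x776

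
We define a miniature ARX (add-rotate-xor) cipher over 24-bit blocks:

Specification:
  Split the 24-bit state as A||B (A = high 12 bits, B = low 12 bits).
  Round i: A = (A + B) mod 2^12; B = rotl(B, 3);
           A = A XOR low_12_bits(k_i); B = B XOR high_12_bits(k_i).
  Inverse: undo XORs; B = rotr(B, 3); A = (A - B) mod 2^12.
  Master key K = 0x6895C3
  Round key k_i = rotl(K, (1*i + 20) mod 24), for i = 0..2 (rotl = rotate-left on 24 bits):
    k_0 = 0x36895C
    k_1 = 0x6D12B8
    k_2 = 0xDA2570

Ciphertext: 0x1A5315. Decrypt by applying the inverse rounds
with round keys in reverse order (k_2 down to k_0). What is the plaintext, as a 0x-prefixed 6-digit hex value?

0xCF2189

s_0 = ciphertext = 0x1A5315
s_1 = InvRound(s_0, k_2) = 0x4FFFD6
s_2 = InvRound(s_1, k_1) = 0x727F20
s_3 = InvRound(s_2, k_0) = 0xCF2189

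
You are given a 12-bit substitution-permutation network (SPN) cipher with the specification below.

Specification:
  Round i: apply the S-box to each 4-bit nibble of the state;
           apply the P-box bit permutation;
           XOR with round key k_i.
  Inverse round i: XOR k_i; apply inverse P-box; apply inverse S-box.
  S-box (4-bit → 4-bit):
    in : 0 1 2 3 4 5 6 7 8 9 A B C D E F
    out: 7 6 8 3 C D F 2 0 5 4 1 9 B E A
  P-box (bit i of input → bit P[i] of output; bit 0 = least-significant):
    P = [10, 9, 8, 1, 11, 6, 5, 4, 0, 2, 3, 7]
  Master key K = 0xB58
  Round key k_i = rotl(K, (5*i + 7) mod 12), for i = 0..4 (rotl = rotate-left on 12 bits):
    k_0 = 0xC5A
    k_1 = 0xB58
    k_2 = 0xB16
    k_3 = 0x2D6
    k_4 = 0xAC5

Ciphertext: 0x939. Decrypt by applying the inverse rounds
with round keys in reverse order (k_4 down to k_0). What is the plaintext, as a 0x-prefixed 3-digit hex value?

0x17D

s_0 = ciphertext = 0x939
s_1 = InvRound(s_0, k_4) = 0xEE1
s_2 = InvRound(s_1, k_3) = 0x35C
s_3 = InvRound(s_2, k_2) = 0xA32
s_4 = InvRound(s_3, k_1) = 0xA14
s_5 = InvRound(s_4, k_0) = 0x17D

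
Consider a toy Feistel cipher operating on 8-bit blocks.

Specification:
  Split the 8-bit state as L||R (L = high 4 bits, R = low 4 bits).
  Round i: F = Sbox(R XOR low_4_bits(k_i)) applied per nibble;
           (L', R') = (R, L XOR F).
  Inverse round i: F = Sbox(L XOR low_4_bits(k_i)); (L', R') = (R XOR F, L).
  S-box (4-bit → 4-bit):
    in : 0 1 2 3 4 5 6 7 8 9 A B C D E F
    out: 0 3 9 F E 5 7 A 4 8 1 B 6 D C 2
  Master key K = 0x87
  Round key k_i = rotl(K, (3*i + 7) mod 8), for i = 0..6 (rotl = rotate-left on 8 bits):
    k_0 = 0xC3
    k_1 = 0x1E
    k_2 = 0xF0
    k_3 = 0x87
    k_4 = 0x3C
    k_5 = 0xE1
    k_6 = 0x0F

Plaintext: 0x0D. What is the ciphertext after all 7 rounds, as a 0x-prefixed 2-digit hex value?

0xD6

s_0 = plaintext = 0x0D
s_1 = Round(s_0, k_0) = 0xDC
s_2 = Round(s_1, k_1) = 0xC4
s_3 = Round(s_2, k_2) = 0x42
s_4 = Round(s_3, k_3) = 0x21
s_5 = Round(s_4, k_4) = 0x1F
s_6 = Round(s_5, k_5) = 0xFD
s_7 = Round(s_6, k_6) = 0xD6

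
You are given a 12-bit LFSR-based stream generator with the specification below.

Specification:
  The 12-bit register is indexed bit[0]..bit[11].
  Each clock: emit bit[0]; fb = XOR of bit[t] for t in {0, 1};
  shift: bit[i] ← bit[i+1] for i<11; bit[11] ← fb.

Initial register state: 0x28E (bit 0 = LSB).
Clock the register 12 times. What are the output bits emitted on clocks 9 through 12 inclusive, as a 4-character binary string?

reg_0 = 0x28E
clock 1: out=0, reg = 0x947
clock 2: out=1, reg = 0x4A3
clock 3: out=1, reg = 0x251
clock 4: out=1, reg = 0x928
clock 5: out=0, reg = 0x494
clock 6: out=0, reg = 0x24A
clock 7: out=0, reg = 0x925
clock 8: out=1, reg = 0xC92
clock 9: out=0, reg = 0xE49
clock 10: out=1, reg = 0xF24
clock 11: out=0, reg = 0x792
clock 12: out=0, reg = 0xBC9

0100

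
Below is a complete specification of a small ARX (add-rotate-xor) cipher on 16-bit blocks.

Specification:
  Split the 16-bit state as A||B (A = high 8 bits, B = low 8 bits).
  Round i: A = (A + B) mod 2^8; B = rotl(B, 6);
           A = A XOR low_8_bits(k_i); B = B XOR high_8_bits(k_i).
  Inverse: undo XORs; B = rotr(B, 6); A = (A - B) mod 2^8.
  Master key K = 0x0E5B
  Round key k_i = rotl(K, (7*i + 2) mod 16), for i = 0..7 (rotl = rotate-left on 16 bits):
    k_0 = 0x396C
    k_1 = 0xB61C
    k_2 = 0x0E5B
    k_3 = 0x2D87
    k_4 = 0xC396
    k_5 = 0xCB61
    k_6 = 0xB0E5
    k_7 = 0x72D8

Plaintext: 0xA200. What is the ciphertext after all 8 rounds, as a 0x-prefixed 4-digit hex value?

0x7ECC

s_0 = plaintext = 0xA200
s_1 = Round(s_0, k_0) = 0xCE39
s_2 = Round(s_1, k_1) = 0x1BF8
s_3 = Round(s_2, k_2) = 0x4830
s_4 = Round(s_3, k_3) = 0xFF21
s_5 = Round(s_4, k_4) = 0xB68B
s_6 = Round(s_5, k_5) = 0x2029
s_7 = Round(s_6, k_6) = 0xACFA
s_8 = Round(s_7, k_7) = 0x7ECC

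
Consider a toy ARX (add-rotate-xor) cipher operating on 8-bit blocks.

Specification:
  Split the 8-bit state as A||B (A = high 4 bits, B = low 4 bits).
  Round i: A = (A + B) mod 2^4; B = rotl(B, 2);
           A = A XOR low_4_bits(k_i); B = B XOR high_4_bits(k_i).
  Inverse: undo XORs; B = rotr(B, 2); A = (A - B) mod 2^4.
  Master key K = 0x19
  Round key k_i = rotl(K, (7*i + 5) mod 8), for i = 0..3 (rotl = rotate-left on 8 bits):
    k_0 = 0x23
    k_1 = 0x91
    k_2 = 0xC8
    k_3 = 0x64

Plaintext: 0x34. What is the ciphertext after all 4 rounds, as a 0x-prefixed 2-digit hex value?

s_0 = plaintext = 0x34
s_1 = Round(s_0, k_0) = 0x43
s_2 = Round(s_1, k_1) = 0x65
s_3 = Round(s_2, k_2) = 0x39
s_4 = Round(s_3, k_3) = 0x80

0x80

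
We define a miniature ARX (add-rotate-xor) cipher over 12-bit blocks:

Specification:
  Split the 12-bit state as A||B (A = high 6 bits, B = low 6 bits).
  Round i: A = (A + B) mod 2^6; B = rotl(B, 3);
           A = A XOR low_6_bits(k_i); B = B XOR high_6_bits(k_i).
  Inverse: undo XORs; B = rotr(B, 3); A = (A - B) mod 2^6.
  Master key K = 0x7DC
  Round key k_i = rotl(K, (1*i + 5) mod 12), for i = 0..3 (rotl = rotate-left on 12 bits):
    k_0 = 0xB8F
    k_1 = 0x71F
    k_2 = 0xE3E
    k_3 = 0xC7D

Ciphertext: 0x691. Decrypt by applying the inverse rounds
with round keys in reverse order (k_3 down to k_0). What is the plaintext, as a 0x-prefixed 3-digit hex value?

0xDCE

s_0 = ciphertext = 0x691
s_1 = InvRound(s_0, k_3) = 0x8C4
s_2 = InvRound(s_1, k_2) = 0xDA7
s_3 = InvRound(s_2, k_1) = 0x29F
s_4 = InvRound(s_3, k_0) = 0xDCE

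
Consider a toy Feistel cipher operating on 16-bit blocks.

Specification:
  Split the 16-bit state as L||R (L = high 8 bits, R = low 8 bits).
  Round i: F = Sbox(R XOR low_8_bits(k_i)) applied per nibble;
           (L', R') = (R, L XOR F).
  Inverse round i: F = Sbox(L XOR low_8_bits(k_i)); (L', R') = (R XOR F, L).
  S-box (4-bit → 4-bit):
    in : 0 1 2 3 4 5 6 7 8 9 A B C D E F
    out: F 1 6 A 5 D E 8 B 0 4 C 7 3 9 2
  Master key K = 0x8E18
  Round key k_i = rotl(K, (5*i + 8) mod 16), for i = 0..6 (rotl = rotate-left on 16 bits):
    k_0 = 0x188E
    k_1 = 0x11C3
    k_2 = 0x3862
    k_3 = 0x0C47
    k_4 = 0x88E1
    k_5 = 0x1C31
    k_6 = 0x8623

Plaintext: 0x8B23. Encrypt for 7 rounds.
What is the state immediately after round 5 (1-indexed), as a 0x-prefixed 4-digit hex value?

s_0 = plaintext = 0x8B23
s_1 = Round(s_0, k_0) = 0x23C8
s_2 = Round(s_1, k_1) = 0xC8DF
s_3 = Round(s_2, k_2) = 0xDF0B
s_4 = Round(s_3, k_3) = 0x0B88
s_5 = Round(s_4, k_4) = 0x88EB
s_6 = Round(s_5, k_5) = 0xEBBC
s_7 = Round(s_6, k_6) = 0xBCE9

0x88EB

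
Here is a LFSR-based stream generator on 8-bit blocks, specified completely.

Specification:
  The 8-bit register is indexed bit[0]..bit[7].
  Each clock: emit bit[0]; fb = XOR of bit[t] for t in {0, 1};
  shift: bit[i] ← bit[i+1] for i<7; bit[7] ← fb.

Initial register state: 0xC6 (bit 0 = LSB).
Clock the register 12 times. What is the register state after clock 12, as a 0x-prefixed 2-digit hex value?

0x72

reg_0 = 0xC6
clock 1: out=0, reg = 0xE3
clock 2: out=1, reg = 0x71
clock 3: out=1, reg = 0xB8
clock 4: out=0, reg = 0x5C
clock 5: out=0, reg = 0x2E
clock 6: out=0, reg = 0x97
clock 7: out=1, reg = 0x4B
clock 8: out=1, reg = 0x25
clock 9: out=1, reg = 0x92
clock 10: out=0, reg = 0xC9
clock 11: out=1, reg = 0xE4
clock 12: out=0, reg = 0x72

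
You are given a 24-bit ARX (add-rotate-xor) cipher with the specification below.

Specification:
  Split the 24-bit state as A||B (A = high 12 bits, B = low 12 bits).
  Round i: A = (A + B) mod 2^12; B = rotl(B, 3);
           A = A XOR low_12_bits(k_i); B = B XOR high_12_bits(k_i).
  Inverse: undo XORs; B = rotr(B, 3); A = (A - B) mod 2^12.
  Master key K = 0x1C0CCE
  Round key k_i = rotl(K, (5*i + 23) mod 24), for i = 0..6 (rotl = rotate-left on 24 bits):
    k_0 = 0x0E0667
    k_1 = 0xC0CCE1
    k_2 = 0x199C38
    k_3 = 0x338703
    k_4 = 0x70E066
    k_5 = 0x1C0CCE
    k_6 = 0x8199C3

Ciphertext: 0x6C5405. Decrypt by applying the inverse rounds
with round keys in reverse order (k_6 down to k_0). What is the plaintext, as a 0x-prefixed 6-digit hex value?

0x1980DC

s_0 = ciphertext = 0x6C5405
s_1 = InvRound(s_0, k_6) = 0x583983
s_2 = InvRound(s_1, k_5) = 0x245708
s_3 = InvRound(s_2, k_4) = 0x623C00
s_4 = InvRound(s_3, k_3) = 0xF391E7
s_5 = InvRound(s_4, k_2) = 0x6F2C0F
s_6 = InvRound(s_5, k_1) = 0x413600
s_7 = InvRound(s_6, k_0) = 0x1980DC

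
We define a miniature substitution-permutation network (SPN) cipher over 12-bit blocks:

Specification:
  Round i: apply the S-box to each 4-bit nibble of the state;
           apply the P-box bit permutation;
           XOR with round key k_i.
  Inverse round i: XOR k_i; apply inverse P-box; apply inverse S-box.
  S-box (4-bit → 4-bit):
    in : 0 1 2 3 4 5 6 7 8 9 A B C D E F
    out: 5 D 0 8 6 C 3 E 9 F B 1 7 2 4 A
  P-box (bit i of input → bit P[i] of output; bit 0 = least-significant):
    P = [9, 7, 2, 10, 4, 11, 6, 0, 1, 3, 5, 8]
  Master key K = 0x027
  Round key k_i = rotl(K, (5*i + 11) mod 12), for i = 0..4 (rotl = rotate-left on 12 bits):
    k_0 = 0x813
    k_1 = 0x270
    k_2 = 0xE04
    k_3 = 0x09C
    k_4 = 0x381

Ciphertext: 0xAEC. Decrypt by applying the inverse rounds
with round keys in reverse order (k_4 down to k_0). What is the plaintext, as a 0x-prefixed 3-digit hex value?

s_0 = ciphertext = 0xAEC
s_1 = InvRound(s_0, k_4) = 0x77E
s_2 = InvRound(s_1, k_3) = 0x1EA
s_3 = InvRound(s_2, k_2) = 0x949
s_4 = InvRound(s_3, k_1) = 0x7AB
s_5 = InvRound(s_4, k_0) = 0x76A

0x76A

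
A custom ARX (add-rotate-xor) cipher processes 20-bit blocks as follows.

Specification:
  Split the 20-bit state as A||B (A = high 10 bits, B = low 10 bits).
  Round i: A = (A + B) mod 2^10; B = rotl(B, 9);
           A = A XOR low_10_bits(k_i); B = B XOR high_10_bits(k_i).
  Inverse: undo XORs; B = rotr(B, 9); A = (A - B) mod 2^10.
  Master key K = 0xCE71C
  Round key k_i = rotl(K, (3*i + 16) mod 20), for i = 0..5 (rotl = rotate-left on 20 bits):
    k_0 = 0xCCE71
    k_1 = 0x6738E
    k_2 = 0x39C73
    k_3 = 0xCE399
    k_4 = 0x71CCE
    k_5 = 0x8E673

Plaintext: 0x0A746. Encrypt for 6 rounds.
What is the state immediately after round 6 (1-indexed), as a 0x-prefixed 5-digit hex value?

s_0 = plaintext = 0x0A746
s_1 = Round(s_0, k_0) = 0x47A90
s_2 = Round(s_1, k_1) = 0x080D4
s_3 = Round(s_2, k_2) = 0x21C8D
s_4 = Round(s_3, k_3) = 0xA357E
s_5 = Round(s_4, k_4) = 0x31578
s_6 = Round(s_5, k_5) = 0x13A85

0x13A85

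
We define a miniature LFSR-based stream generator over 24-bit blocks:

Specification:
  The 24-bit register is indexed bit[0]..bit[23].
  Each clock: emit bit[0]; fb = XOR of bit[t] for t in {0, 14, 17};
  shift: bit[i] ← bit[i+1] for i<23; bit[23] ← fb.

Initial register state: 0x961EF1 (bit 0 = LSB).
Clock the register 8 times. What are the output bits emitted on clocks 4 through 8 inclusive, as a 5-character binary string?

01111

reg_0 = 0x961EF1
clock 1: out=1, reg = 0x4B0F78
clock 2: out=0, reg = 0xA587BC
clock 3: out=0, reg = 0x52C3DE
clock 4: out=0, reg = 0x2961EF
clock 5: out=1, reg = 0x14B0F7
clock 6: out=1, reg = 0x8A587B
clock 7: out=1, reg = 0xC52C3D
clock 8: out=1, reg = 0xE2961E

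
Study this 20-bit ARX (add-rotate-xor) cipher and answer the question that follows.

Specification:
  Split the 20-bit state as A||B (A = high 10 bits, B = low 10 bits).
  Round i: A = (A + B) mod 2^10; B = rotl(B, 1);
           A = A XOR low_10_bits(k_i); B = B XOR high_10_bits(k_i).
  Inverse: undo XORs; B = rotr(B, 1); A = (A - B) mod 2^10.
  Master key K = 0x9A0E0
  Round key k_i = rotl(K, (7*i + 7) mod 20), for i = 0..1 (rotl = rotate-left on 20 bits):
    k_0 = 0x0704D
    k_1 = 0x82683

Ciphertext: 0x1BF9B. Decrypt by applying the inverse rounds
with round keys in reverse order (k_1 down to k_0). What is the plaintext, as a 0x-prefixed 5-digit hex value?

s_0 = ciphertext = 0x1BF9B
s_1 = InvRound(s_0, k_1) = 0x88CC9
s_2 = InvRound(s_1, k_0) = 0x0126A

0x0126A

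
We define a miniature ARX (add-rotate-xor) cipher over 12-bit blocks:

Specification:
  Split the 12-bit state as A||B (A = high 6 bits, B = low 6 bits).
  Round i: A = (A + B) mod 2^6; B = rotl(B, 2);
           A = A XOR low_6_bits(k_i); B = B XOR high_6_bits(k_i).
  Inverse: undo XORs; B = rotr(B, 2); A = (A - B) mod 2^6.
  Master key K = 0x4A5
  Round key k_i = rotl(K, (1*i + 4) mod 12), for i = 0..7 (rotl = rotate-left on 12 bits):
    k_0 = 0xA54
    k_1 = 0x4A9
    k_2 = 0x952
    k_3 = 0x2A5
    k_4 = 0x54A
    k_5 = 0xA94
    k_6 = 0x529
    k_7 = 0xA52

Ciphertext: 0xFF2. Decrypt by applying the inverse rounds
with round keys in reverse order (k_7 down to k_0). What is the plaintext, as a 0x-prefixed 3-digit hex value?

0x683

s_0 = ciphertext = 0xFF2
s_1 = InvRound(s_0, k_7) = 0xDF6
s_2 = InvRound(s_1, k_6) = 0xDA8
s_3 = InvRound(s_2, k_5) = 0x0A0
s_4 = InvRound(s_3, k_4) = 0xADD
s_5 = InvRound(s_4, k_3) = 0x675
s_6 = InvRound(s_5, k_2) = 0x1C4
s_7 = InvRound(s_6, k_1) = 0x265
s_8 = InvRound(s_7, k_0) = 0x683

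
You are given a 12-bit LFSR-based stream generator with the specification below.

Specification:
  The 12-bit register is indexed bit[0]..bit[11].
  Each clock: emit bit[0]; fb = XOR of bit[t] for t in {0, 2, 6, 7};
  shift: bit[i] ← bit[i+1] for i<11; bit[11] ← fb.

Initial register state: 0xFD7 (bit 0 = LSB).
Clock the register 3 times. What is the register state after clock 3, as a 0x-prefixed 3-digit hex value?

0x5FA

reg_0 = 0xFD7
clock 1: out=1, reg = 0x7EB
clock 2: out=1, reg = 0xBF5
clock 3: out=1, reg = 0x5FA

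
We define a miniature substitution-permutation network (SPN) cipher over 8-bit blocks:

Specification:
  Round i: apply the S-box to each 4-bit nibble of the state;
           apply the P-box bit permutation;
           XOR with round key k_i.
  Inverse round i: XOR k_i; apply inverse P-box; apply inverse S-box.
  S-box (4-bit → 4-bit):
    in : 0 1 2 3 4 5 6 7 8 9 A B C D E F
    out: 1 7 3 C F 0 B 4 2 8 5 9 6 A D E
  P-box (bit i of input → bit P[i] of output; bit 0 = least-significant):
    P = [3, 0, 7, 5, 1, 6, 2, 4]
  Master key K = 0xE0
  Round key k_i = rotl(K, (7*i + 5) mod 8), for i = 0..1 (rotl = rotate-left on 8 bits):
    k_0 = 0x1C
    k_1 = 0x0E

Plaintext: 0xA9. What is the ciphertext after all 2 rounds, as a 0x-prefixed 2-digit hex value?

0x92

s_0 = plaintext = 0xA9
s_1 = Round(s_0, k_0) = 0x3A
s_2 = Round(s_1, k_1) = 0x92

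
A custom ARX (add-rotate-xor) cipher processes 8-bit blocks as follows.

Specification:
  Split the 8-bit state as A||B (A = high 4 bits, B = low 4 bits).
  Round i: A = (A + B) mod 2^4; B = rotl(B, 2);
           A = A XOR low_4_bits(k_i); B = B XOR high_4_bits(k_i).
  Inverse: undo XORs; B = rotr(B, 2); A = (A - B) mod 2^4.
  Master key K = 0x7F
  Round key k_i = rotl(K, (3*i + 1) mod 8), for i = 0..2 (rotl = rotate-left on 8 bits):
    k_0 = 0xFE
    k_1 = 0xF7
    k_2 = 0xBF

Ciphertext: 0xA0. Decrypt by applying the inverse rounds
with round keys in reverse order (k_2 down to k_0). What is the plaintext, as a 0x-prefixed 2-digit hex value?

s_0 = ciphertext = 0xA0
s_1 = InvRound(s_0, k_2) = 0x7E
s_2 = InvRound(s_1, k_1) = 0xC4
s_3 = InvRound(s_2, k_0) = 0x4E

0x4E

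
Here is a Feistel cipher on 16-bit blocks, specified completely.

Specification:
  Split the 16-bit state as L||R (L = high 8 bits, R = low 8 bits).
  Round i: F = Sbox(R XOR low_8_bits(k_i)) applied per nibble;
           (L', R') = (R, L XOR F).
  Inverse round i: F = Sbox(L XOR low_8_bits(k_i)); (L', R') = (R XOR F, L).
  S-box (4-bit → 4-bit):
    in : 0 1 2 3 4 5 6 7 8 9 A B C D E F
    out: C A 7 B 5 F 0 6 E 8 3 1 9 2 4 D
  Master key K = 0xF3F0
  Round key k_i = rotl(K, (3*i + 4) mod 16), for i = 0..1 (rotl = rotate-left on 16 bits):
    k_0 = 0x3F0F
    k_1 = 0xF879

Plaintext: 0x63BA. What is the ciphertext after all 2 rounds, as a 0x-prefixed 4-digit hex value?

s_0 = plaintext = 0x63BA
s_1 = Round(s_0, k_0) = 0xBA7C
s_2 = Round(s_1, k_1) = 0x7C75

0x7C75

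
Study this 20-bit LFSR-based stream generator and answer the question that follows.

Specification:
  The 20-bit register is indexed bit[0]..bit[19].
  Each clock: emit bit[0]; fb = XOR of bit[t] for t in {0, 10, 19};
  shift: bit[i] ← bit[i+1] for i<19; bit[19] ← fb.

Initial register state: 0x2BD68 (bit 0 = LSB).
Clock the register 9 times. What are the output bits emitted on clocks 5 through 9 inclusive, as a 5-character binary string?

01101

reg_0 = 0x2BD68
clock 1: out=0, reg = 0x95EB4
clock 2: out=0, reg = 0x4AF5A
clock 3: out=0, reg = 0xA57AD
clock 4: out=1, reg = 0xD2BD6
clock 5: out=0, reg = 0xE95EB
clock 6: out=1, reg = 0xF4AF5
clock 7: out=1, reg = 0x7A57A
clock 8: out=0, reg = 0xBD2BD
clock 9: out=1, reg = 0x5E95E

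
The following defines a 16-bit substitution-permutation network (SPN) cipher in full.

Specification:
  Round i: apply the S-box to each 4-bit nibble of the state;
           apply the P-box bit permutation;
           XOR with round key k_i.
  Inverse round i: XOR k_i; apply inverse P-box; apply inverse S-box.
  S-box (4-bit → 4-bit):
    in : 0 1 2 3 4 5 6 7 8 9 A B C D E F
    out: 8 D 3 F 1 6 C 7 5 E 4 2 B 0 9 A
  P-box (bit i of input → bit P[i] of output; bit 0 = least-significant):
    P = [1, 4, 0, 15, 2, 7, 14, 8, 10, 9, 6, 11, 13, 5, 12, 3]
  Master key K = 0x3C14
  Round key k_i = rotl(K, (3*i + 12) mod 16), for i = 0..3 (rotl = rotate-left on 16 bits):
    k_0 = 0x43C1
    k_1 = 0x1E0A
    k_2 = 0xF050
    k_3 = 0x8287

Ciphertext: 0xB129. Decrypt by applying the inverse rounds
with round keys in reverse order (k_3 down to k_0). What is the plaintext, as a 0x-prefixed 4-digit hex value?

0x135F

s_0 = ciphertext = 0xB129
s_1 = InvRound(s_0, k_3) = 0x3BC4
s_2 = InvRound(s_1, k_2) = 0xDF3F
s_3 = InvRound(s_2, k_1) = 0xBD19
s_4 = InvRound(s_3, k_0) = 0x135F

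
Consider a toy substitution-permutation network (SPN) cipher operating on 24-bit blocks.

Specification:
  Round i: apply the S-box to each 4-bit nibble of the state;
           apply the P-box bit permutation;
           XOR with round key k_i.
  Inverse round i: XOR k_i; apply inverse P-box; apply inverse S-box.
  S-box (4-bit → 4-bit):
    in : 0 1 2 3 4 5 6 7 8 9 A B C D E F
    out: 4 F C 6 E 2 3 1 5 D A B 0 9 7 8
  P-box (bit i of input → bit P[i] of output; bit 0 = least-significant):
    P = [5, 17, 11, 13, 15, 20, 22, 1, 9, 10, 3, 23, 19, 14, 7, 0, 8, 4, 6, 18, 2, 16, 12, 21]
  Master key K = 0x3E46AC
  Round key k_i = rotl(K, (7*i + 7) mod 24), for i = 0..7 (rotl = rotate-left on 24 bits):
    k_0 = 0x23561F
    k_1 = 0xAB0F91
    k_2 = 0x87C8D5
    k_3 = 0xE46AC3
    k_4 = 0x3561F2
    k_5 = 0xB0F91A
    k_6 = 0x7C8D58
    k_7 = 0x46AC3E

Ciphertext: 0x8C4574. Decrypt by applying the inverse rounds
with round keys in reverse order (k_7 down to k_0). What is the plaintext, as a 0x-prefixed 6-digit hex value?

s_0 = ciphertext = 0x8C4574
s_1 = InvRound(s_0, k_7) = 0xC86294
s_2 = InvRound(s_1, k_6) = 0xD93162
s_3 = InvRound(s_2, k_5) = 0xA36088
s_4 = InvRound(s_3, k_4) = 0xC1C2A6
s_5 = InvRound(s_4, k_3) = 0xB2FC79
s_6 = InvRound(s_5, k_2) = 0x1F035D
s_7 = InvRound(s_6, k_1) = 0xD20450
s_8 = InvRound(s_7, k_0) = 0x10A94C

0x10A94C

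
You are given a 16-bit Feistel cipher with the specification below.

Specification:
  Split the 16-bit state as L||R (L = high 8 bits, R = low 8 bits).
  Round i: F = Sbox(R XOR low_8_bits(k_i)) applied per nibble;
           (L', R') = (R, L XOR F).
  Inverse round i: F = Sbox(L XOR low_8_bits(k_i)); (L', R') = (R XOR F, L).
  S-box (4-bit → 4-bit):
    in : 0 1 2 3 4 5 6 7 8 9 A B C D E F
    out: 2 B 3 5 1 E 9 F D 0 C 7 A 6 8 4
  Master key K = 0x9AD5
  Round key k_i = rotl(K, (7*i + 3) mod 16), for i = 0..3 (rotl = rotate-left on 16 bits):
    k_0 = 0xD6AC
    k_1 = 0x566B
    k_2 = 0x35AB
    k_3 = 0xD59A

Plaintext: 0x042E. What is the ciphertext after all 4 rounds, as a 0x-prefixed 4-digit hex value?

s_0 = plaintext = 0x042E
s_1 = Round(s_0, k_0) = 0x2ED7
s_2 = Round(s_1, k_1) = 0xD754
s_3 = Round(s_2, k_2) = 0x5493
s_4 = Round(s_3, k_3) = 0x9374

0x9374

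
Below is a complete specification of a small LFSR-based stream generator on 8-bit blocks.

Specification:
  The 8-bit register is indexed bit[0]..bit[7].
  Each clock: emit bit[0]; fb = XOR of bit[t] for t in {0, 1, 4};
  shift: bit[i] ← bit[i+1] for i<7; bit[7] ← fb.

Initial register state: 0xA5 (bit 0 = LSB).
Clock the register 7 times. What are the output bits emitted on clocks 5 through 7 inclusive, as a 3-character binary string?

010

reg_0 = 0xA5
clock 1: out=1, reg = 0xD2
clock 2: out=0, reg = 0x69
clock 3: out=1, reg = 0xB4
clock 4: out=0, reg = 0xDA
clock 5: out=0, reg = 0x6D
clock 6: out=1, reg = 0xB6
clock 7: out=0, reg = 0x5B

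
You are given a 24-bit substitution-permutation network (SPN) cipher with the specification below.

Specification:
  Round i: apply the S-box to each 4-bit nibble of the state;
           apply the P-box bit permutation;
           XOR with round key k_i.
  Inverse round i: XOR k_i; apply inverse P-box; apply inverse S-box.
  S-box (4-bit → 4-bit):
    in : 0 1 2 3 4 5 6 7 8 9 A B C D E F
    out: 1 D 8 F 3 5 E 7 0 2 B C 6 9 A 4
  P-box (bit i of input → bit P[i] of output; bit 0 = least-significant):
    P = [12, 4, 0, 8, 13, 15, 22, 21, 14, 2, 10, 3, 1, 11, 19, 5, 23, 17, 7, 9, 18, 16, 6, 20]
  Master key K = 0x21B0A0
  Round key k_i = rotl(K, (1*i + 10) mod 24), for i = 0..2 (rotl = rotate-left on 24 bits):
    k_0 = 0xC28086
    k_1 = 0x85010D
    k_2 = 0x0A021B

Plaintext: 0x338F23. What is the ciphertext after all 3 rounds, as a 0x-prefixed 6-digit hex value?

0xA76A11

s_0 = plaintext = 0x338F23
s_1 = Round(s_0, k_0) = 0x759757
s_2 = Round(s_1, k_1) = 0x407DD8
s_3 = Round(s_2, k_2) = 0xA76A11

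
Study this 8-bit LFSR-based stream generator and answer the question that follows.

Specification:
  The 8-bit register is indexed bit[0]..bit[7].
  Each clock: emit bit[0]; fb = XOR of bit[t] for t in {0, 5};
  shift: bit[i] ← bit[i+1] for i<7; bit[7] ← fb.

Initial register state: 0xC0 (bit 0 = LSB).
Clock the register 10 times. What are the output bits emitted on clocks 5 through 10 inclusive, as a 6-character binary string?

reg_0 = 0xC0
clock 1: out=0, reg = 0x60
clock 2: out=0, reg = 0xB0
clock 3: out=0, reg = 0xD8
clock 4: out=0, reg = 0x6C
clock 5: out=0, reg = 0xB6
clock 6: out=0, reg = 0xDB
clock 7: out=1, reg = 0xED
clock 8: out=1, reg = 0x76
clock 9: out=0, reg = 0xBB
clock 10: out=1, reg = 0x5D

001101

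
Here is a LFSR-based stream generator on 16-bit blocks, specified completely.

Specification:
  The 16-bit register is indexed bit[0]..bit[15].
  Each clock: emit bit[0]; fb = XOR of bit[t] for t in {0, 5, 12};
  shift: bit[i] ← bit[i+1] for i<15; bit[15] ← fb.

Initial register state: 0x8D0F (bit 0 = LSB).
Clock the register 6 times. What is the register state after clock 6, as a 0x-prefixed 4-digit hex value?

0x7E34

reg_0 = 0x8D0F
clock 1: out=1, reg = 0xC687
clock 2: out=1, reg = 0xE343
clock 3: out=1, reg = 0xF1A1
clock 4: out=1, reg = 0xF8D0
clock 5: out=0, reg = 0xFC68
clock 6: out=0, reg = 0x7E34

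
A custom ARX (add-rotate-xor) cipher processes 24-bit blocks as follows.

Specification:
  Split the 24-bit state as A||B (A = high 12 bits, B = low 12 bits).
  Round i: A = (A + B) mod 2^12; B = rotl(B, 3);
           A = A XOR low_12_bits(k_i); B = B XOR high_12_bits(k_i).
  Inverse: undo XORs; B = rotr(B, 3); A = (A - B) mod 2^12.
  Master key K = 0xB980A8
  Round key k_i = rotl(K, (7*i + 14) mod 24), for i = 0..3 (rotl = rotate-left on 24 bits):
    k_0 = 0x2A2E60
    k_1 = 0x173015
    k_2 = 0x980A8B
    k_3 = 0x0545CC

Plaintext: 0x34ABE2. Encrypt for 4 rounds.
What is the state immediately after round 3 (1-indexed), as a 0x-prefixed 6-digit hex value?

0x168FEE

s_0 = plaintext = 0x34ABE2
s_1 = Round(s_0, k_0) = 0x14CDB7
s_2 = Round(s_1, k_1) = 0xF16CCD
s_3 = Round(s_2, k_2) = 0x168FEE
s_4 = Round(s_3, k_3) = 0x49AF23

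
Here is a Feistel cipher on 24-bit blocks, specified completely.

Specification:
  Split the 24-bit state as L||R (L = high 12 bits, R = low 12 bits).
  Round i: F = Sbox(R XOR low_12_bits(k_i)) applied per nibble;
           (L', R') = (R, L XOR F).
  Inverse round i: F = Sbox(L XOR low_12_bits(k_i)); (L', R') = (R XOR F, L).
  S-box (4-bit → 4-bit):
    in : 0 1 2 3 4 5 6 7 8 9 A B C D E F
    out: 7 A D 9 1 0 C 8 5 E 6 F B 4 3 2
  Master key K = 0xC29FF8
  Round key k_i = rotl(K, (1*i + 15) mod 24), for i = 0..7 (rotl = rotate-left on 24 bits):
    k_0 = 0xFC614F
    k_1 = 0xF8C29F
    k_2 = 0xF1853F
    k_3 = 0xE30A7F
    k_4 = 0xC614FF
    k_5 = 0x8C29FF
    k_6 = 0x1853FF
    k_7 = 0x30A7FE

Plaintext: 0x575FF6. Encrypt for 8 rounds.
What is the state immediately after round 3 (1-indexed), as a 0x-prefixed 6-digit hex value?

0xE5794E

s_0 = plaintext = 0x575FF6
s_1 = Round(s_0, k_0) = 0xFF668B
s_2 = Round(s_1, k_1) = 0x68BE57
s_3 = Round(s_2, k_2) = 0xE5794E
s_4 = Round(s_3, k_3) = 0x94E7CD
s_5 = Round(s_4, k_4) = 0x7CD0D3
s_6 = Round(s_5, k_5) = 0x0D3916
s_7 = Round(s_6, k_6) = 0x9166ED
s_8 = Round(s_7, k_7) = 0x6ED3BF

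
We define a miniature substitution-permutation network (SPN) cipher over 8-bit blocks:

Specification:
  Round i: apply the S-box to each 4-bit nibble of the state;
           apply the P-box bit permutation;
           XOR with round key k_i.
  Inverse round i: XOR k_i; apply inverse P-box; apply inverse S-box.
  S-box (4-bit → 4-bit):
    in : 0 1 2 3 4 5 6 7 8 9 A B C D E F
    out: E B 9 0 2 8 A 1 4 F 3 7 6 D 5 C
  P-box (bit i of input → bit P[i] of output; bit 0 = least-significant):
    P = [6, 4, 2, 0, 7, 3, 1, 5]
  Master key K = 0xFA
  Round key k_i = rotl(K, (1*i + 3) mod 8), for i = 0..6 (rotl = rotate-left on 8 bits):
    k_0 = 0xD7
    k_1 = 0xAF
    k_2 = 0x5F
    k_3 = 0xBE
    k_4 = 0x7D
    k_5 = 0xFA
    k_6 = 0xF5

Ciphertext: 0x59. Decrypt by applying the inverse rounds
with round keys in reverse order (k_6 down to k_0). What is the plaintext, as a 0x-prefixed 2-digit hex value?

s_0 = ciphertext = 0x59
s_1 = InvRound(s_0, k_6) = 0x18
s_2 = InvRound(s_1, k_5) = 0xD7
s_3 = InvRound(s_2, k_4) = 0x93
s_4 = InvRound(s_3, k_3) = 0x6F
s_5 = InvRound(s_4, k_2) = 0x54
s_6 = InvRound(s_5, k_1) = 0x91
s_7 = InvRound(s_6, k_0) = 0x8E

0x8E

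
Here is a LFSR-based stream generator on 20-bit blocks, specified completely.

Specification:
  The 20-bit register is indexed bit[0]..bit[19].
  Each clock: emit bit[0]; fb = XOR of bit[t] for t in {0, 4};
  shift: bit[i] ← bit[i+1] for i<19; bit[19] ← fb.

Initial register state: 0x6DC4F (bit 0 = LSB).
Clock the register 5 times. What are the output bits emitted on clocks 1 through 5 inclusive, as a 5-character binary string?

11110

reg_0 = 0x6DC4F
clock 1: out=1, reg = 0xB6E27
clock 2: out=1, reg = 0xDB713
clock 3: out=1, reg = 0x6DB89
clock 4: out=1, reg = 0xB6DC4
clock 5: out=0, reg = 0x5B6E2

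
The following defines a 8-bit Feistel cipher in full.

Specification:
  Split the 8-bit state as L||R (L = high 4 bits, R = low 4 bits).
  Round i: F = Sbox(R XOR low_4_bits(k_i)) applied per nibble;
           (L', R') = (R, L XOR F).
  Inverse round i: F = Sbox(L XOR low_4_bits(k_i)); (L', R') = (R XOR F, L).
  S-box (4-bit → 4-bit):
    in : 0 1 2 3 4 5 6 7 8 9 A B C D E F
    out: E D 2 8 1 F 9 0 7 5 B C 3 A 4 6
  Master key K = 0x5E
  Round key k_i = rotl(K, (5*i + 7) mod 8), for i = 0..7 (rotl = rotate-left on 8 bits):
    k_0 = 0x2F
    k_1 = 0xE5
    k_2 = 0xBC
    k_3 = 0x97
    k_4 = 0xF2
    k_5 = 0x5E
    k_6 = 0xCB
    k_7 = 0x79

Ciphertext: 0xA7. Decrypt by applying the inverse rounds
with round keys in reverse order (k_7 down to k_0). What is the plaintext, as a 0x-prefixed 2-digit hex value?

0xE8

s_0 = ciphertext = 0xA7
s_1 = InvRound(s_0, k_7) = 0xFA
s_2 = InvRound(s_1, k_6) = 0xBF
s_3 = InvRound(s_2, k_5) = 0x0B
s_4 = InvRound(s_3, k_4) = 0x90
s_5 = InvRound(s_4, k_3) = 0x49
s_6 = InvRound(s_5, k_2) = 0xE4
s_7 = InvRound(s_6, k_1) = 0x8E
s_8 = InvRound(s_7, k_0) = 0xE8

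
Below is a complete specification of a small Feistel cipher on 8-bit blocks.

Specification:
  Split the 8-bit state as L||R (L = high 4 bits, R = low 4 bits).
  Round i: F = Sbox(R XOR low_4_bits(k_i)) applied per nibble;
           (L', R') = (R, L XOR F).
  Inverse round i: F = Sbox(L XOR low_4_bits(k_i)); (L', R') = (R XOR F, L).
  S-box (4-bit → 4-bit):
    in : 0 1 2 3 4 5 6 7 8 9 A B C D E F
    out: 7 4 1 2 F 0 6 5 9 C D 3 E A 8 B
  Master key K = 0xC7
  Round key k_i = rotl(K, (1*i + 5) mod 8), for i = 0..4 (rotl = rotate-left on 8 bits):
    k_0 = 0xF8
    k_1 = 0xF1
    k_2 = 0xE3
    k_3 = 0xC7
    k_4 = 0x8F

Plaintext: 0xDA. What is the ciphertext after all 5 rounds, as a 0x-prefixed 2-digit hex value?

s_0 = plaintext = 0xDA
s_1 = Round(s_0, k_0) = 0xAC
s_2 = Round(s_1, k_1) = 0xC0
s_3 = Round(s_2, k_2) = 0x0E
s_4 = Round(s_3, k_3) = 0xEC
s_5 = Round(s_4, k_4) = 0xCC

0xCC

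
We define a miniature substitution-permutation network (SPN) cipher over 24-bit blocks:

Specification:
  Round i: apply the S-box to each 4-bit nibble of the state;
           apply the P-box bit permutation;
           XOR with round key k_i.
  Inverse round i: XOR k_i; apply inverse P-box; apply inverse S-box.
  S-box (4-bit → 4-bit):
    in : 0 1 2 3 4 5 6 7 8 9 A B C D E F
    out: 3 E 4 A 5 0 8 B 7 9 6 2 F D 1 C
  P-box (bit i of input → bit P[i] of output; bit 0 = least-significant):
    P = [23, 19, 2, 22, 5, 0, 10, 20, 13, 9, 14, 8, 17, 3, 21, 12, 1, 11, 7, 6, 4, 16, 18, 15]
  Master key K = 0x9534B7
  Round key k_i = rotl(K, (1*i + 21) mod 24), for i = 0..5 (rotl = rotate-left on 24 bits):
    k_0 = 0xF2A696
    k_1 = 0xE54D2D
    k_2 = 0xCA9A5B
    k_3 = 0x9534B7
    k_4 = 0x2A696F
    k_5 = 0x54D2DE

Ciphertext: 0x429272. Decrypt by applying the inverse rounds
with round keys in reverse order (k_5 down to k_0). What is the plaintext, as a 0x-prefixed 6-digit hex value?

0x2D80D8

s_0 = ciphertext = 0x429272
s_1 = InvRound(s_0, k_5) = 0x220292
s_2 = InvRound(s_1, k_4) = 0xE1BC0A
s_3 = InvRound(s_2, k_3) = 0xDAA57F
s_4 = InvRound(s_3, k_2) = 0x5B67D2
s_5 = InvRound(s_4, k_1) = 0x4C8078
s_6 = InvRound(s_5, k_0) = 0x2D80D8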